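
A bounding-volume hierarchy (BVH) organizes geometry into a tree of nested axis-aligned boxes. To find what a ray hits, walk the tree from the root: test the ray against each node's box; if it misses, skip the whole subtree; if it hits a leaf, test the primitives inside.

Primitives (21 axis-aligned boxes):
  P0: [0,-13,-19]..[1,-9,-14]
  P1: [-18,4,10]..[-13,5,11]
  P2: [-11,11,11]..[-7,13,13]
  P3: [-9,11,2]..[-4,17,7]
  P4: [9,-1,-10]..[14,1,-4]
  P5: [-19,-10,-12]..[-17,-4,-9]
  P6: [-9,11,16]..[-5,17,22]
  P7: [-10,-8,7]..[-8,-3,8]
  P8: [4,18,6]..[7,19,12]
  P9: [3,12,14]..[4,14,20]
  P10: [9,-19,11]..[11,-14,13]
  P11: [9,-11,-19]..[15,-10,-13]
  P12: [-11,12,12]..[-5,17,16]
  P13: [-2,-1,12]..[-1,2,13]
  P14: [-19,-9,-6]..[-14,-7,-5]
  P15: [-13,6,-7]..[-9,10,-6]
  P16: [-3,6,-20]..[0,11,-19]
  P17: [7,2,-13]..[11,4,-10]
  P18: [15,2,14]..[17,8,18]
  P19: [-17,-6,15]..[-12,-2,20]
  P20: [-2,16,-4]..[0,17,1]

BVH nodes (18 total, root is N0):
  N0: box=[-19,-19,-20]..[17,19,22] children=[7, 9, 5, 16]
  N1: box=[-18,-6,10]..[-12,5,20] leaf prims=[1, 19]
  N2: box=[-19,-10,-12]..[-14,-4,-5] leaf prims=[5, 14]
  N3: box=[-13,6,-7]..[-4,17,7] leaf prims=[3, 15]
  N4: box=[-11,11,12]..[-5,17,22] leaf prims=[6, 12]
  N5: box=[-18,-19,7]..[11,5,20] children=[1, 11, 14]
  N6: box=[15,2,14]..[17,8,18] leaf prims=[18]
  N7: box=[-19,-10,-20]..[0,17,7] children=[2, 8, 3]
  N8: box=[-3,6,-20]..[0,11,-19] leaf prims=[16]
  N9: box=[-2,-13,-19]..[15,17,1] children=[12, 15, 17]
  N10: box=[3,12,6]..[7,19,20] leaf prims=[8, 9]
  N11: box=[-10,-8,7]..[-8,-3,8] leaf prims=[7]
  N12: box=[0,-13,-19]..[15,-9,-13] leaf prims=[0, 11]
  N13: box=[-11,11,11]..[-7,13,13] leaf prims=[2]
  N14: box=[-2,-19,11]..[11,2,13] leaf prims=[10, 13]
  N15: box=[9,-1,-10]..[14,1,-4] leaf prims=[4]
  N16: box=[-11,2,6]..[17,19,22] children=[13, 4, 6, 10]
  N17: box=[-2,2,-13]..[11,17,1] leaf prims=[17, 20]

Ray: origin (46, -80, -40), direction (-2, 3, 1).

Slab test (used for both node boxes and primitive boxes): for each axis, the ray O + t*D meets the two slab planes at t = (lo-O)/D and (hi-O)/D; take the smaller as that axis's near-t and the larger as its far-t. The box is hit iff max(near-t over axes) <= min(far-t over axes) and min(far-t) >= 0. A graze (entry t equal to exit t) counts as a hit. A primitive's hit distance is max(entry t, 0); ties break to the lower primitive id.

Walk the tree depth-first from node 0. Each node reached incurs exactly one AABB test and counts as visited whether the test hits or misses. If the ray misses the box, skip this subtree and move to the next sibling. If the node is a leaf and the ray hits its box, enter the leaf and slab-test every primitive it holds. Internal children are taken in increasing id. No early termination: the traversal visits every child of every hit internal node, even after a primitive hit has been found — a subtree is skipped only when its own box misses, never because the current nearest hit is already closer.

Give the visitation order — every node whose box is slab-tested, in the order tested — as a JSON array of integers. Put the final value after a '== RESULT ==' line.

Trace the traversal:
N0 x:[29/2,65/2] y:[61/3,33] z:[20,62] -> hit [61/3,65/2], descend [5, 7, 9, 16]
  N5 x:[35/2,32] y:[61/3,85/3] z:[47,60] -> miss, prune
  N7 x:[23,65/2] y:[70/3,97/3] z:[20,47] -> hit [70/3,97/3], descend [2, 3, 8]
    N2 x:[30,65/2] y:[70/3,76/3] z:[28,35] -> miss, prune
    N3 x:[25,59/2] y:[86/3,97/3] z:[33,47] -> miss, prune
    N8 x:[23,49/2] y:[86/3,91/3] z:[20,21] -> miss, prune
  N9 x:[31/2,24] y:[67/3,97/3] z:[21,41] -> hit [67/3,24], descend [12, 15, 17]
    N12 x:[31/2,23] y:[67/3,71/3] z:[21,27] -> hit [67/3,23] leaf, test {P0@t=45/2, P11(miss)}
    N15 x:[16,37/2] y:[79/3,27] z:[30,36] -> miss, prune
    N17 x:[35/2,24] y:[82/3,97/3] z:[27,41] -> miss, prune
  N16 x:[29/2,57/2] y:[82/3,33] z:[46,62] -> miss, prune

order=[0, 5, 7, 2, 3, 8, 9, 12, 15, 17, 16]  |boxes|=11  |leaves|=1  hit=P0

== RESULT ==
[0, 5, 7, 2, 3, 8, 9, 12, 15, 17, 16]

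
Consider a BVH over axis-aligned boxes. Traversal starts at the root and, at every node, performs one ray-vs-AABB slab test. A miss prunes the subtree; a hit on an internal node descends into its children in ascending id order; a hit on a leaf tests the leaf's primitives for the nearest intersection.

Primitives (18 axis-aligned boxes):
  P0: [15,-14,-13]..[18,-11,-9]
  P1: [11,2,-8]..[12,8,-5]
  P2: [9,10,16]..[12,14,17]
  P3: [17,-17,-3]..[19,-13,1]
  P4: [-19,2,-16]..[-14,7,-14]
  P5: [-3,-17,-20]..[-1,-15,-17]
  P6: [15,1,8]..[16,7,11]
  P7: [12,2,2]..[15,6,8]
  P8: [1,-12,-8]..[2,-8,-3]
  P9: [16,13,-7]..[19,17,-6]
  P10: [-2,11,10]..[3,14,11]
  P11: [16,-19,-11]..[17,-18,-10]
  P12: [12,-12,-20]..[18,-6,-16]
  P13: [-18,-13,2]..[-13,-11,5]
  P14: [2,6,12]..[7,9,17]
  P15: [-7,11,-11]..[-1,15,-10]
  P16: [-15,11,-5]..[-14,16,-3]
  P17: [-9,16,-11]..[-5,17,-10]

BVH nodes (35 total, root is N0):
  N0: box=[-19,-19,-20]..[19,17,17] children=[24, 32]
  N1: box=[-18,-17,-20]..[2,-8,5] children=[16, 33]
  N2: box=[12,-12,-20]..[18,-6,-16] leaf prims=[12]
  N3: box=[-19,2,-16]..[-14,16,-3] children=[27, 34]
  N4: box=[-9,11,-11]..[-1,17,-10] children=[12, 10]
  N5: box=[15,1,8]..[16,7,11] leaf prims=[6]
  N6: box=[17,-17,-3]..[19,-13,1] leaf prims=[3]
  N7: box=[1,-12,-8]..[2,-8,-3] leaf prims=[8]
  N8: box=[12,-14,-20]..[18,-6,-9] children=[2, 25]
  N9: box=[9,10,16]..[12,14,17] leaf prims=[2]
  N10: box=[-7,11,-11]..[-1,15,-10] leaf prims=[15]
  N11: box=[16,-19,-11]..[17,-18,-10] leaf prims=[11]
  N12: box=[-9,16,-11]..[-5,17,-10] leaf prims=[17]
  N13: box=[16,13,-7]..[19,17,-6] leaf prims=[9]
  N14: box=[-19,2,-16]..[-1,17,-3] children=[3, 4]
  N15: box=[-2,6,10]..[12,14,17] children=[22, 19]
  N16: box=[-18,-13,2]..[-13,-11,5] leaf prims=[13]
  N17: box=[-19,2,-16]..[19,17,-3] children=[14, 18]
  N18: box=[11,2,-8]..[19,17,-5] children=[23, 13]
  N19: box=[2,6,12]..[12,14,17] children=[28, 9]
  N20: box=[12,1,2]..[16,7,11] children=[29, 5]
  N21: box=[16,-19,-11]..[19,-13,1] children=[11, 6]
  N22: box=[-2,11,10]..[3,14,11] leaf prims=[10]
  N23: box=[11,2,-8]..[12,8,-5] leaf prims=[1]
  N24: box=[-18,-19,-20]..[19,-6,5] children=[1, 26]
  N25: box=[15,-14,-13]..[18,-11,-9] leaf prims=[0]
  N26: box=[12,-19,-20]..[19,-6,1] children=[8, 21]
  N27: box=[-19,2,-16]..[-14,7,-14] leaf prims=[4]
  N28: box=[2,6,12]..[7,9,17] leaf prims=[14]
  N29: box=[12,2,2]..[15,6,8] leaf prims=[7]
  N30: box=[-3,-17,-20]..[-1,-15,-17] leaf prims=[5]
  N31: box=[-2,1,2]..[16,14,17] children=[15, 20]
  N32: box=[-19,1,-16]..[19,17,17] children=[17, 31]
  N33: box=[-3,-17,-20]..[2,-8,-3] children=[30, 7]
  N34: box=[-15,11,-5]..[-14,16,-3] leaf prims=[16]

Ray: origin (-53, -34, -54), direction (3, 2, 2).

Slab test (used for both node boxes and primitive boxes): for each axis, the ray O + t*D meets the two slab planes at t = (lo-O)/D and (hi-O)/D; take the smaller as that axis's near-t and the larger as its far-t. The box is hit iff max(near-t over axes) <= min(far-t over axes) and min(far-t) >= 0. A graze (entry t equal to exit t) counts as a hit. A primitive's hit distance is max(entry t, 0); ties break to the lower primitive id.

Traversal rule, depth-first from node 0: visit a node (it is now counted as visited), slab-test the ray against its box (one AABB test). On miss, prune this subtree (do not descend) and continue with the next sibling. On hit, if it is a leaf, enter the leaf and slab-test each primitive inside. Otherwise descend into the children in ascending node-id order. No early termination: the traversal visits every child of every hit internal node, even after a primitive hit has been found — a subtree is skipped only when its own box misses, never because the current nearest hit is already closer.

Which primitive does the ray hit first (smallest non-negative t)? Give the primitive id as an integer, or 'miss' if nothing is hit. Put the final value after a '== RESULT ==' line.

Trace the traversal:
N0 x:[34/3,24] y:[15/2,51/2] z:[17,71/2] -> hit [17,24], descend [24, 32]
  N24 x:[35/3,24] y:[15/2,14] z:[17,59/2] -> miss, prune
  N32 x:[34/3,24] y:[35/2,51/2] z:[19,71/2] -> hit [19,24], descend [17, 31]
    N17 x:[34/3,24] y:[18,51/2] z:[19,51/2] -> hit [19,24], descend [14, 18]
      N14 x:[34/3,52/3] y:[18,51/2] z:[19,51/2] -> miss, prune
      N18 x:[64/3,24] y:[18,51/2] z:[23,49/2] -> hit [23,24], descend [13, 23]
        N13 x:[23,24] y:[47/2,51/2] z:[47/2,24] -> hit [47/2,24] leaf, test {P9@t=47/2}
        N23 x:[64/3,65/3] y:[18,21] z:[23,49/2] -> miss, prune
    N31 x:[17,23] y:[35/2,24] z:[28,71/2] -> miss, prune

order=[0, 24, 32, 17, 14, 18, 13, 23, 31]  |boxes|=9  |leaves|=1  hit=P9

== RESULT ==
9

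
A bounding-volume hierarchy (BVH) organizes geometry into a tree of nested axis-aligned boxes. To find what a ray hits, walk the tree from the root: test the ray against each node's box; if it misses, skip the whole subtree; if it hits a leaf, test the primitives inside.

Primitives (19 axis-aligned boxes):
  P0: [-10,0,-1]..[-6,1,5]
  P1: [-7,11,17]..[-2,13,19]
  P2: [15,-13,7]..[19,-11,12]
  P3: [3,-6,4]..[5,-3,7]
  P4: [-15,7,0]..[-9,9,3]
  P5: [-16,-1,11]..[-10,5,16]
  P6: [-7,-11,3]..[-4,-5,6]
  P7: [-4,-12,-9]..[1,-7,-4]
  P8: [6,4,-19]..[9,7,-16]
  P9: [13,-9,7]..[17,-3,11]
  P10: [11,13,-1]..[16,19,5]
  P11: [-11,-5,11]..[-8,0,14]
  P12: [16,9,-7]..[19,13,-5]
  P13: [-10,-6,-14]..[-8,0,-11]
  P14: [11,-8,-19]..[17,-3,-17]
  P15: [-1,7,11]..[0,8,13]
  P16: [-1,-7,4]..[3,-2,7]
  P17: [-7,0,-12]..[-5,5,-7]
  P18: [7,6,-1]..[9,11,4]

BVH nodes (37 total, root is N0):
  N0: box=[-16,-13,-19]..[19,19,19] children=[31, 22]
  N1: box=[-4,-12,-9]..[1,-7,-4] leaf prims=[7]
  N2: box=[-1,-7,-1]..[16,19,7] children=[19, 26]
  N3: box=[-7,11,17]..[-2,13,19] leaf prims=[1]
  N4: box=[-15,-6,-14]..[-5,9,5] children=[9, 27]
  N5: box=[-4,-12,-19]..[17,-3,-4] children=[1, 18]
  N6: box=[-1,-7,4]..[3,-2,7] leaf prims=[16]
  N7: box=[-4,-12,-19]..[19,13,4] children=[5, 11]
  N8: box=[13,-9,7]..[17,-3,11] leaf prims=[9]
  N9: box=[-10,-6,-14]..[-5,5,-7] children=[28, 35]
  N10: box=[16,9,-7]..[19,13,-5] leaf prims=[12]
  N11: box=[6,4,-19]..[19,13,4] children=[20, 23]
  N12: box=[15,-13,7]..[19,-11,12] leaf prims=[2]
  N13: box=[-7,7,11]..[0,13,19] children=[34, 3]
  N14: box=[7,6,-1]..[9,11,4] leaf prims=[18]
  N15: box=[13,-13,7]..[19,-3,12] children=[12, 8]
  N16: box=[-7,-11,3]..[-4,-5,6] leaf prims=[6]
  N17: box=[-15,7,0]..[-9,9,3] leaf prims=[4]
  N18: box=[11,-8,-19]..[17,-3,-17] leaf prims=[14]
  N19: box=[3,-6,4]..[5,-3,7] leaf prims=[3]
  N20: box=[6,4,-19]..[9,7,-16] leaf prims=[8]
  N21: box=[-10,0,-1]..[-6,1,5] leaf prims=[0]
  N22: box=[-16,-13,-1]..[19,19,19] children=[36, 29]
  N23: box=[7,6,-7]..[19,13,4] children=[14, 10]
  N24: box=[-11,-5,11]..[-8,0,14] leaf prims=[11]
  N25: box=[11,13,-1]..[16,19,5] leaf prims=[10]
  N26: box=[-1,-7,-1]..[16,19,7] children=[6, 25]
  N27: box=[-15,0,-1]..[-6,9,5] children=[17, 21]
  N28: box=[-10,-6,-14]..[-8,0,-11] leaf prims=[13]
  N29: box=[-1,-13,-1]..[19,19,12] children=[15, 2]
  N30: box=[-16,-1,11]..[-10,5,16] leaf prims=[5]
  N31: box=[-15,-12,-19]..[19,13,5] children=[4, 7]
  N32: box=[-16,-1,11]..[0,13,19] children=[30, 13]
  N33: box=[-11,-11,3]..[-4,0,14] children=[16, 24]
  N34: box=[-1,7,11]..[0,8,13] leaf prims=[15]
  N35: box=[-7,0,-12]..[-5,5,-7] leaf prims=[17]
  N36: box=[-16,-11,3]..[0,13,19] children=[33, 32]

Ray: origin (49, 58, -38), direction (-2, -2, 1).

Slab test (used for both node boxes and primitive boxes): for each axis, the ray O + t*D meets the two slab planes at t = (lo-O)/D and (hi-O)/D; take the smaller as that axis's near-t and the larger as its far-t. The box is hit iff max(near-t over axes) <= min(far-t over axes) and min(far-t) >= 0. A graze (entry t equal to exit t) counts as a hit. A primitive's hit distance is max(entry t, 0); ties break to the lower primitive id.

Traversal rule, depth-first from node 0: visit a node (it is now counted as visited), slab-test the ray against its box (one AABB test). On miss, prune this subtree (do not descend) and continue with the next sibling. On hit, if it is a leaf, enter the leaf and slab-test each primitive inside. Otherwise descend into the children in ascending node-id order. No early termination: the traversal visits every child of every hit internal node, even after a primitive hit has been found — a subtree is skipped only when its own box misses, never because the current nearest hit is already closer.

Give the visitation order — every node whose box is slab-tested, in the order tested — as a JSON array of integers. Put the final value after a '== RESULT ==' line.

Traverse from the root:
N0 x:[15,65/2] y:[39/2,71/2] z:[19,57] -> hit [39/2,65/2], descend [22, 31]
  N22 x:[15,65/2] y:[39/2,71/2] z:[37,57] -> miss, prune
  N31 x:[15,32] y:[45/2,35] z:[19,43] -> hit [45/2,32], descend [4, 7]
    N4 x:[27,32] y:[49/2,32] z:[24,43] -> hit [27,32], descend [9, 27]
      N9 x:[27,59/2] y:[53/2,32] z:[24,31] -> hit [27,59/2], descend [28, 35]
        N28 x:[57/2,59/2] y:[29,32] z:[24,27] -> miss, prune
        N35 x:[27,28] y:[53/2,29] z:[26,31] -> hit [27,28] leaf, test {P17@t=27}
      N27 x:[55/2,32] y:[49/2,29] z:[37,43] -> miss, prune
    N7 x:[15,53/2] y:[45/2,35] z:[19,42] -> hit [45/2,53/2], descend [5, 11]
      N5 x:[16,53/2] y:[61/2,35] z:[19,34] -> miss, prune
      N11 x:[15,43/2] y:[45/2,27] z:[19,42] -> miss, prune

Summary -> nodes [0, 22, 31, 4, 9, 28, 35, 27, 7, 5, 11]; box-tests=11; leaf-entries=1; first=P17

== RESULT ==
[0, 22, 31, 4, 9, 28, 35, 27, 7, 5, 11]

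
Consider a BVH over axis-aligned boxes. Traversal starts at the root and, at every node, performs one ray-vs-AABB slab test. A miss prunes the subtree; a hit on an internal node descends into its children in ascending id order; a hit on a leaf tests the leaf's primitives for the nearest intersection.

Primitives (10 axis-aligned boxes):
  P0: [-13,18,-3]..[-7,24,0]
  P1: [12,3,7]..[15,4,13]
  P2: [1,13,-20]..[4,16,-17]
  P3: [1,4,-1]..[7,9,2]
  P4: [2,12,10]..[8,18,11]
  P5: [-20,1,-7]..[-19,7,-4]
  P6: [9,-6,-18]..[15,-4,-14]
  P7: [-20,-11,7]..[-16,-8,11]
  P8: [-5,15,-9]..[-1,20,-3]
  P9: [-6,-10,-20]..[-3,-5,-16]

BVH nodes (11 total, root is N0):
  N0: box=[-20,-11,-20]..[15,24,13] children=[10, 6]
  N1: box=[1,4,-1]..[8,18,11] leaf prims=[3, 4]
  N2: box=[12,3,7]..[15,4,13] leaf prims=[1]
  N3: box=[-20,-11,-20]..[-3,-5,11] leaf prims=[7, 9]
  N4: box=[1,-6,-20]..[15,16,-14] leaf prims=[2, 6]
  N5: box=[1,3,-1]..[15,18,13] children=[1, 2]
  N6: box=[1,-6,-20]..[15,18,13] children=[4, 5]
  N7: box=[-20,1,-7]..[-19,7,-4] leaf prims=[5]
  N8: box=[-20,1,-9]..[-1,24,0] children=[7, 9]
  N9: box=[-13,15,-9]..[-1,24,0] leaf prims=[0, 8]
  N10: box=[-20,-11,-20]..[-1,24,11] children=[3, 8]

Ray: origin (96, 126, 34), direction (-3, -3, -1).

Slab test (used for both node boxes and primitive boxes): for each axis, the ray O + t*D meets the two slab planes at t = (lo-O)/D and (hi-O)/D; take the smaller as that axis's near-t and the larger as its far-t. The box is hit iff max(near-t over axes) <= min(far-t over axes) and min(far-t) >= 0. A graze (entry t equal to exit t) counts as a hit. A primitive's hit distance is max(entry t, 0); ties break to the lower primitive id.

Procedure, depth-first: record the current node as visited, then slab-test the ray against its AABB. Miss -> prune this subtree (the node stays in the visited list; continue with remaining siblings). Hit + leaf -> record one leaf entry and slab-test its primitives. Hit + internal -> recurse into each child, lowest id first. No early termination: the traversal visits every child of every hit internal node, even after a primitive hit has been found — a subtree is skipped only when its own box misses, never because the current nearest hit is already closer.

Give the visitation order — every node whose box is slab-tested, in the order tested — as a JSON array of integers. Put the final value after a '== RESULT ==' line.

Trace the traversal:
N0 x:[27,116/3] y:[34,137/3] z:[21,54] -> hit [34,116/3], descend [6, 10]
  N6 x:[27,95/3] y:[36,44] z:[21,54] -> miss, prune
  N10 x:[97/3,116/3] y:[34,137/3] z:[23,54] -> hit [34,116/3], descend [3, 8]
    N3 x:[33,116/3] y:[131/3,137/3] z:[23,54] -> miss, prune
    N8 x:[97/3,116/3] y:[34,125/3] z:[34,43] -> hit [34,116/3], descend [7, 9]
      N7 x:[115/3,116/3] y:[119/3,125/3] z:[38,41] -> miss, prune
      N9 x:[97/3,109/3] y:[34,37] z:[34,43] -> hit [34,109/3] leaf, test {P0@t=103/3, P8(miss)}

7 AABB tests over nodes [0, 6, 10, 3, 8, 7, 9]; 1 leaf entered; closest P0.

== RESULT ==
[0, 6, 10, 3, 8, 7, 9]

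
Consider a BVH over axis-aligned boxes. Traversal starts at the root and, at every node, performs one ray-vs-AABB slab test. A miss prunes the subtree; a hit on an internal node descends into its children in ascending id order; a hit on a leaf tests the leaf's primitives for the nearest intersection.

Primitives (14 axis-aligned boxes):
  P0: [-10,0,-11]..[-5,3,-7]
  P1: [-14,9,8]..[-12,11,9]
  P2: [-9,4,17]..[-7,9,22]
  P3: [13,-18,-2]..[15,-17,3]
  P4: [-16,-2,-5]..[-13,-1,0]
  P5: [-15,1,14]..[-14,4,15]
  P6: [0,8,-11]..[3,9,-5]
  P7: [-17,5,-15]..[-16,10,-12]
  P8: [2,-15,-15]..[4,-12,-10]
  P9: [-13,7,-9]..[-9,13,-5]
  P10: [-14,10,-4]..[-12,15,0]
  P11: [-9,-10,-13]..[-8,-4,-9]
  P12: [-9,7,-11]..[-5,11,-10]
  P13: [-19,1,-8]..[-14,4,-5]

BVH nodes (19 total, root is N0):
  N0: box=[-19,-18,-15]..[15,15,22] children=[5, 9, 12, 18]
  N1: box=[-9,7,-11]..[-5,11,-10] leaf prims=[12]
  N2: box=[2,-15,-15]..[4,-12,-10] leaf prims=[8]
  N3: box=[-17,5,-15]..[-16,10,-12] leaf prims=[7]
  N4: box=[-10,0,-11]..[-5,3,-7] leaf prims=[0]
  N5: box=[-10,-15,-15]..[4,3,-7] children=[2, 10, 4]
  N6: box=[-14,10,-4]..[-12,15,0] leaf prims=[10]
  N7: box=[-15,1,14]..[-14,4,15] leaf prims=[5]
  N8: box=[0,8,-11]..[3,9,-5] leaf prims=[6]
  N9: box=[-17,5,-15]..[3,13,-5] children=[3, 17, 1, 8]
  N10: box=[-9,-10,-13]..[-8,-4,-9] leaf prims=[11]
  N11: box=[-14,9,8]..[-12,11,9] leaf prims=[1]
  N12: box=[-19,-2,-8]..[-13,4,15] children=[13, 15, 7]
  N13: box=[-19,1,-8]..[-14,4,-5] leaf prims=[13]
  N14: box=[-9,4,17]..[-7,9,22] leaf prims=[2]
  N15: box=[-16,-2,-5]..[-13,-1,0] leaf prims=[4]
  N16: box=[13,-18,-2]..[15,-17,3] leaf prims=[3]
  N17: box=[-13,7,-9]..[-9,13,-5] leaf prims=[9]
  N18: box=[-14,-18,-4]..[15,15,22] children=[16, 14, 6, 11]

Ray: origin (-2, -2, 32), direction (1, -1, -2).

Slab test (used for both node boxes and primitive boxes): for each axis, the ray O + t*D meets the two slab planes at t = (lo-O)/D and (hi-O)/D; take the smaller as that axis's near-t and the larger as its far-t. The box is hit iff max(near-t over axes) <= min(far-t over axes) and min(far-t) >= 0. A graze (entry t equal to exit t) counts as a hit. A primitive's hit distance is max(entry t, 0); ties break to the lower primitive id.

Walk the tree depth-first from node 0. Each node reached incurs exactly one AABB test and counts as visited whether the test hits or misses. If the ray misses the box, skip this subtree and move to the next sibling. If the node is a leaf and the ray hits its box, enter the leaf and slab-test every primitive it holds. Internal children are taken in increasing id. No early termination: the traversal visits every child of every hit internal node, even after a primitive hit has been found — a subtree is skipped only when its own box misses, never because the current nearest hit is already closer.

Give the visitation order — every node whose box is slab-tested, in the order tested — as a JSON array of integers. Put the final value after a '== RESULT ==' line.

Traverse from the root:
N0 x:[-17,17] y:[-17,16] z:[5,47/2] -> hit [5,16], descend [5, 9, 12, 18]
  N5 x:[-8,6] y:[-5,13] z:[39/2,47/2] -> miss, prune
  N9 x:[-15,5] y:[-15,-7] z:[37/2,47/2] -> miss, prune
  N12 x:[-17,-11] y:[-6,0] z:[17/2,20] -> miss, prune
  N18 x:[-12,17] y:[-17,16] z:[5,18] -> hit [5,16], descend [6, 11, 14, 16]
    N6 x:[-12,-10] y:[-17,-12] z:[16,18] -> miss, prune
    N11 x:[-12,-10] y:[-13,-11] z:[23/2,12] -> miss, prune
    N14 x:[-7,-5] y:[-11,-6] z:[5,15/2] -> miss, prune
    N16 x:[15,17] y:[15,16] z:[29/2,17] -> hit [15,16] leaf, test {P3@t=15}

Summary -> nodes [0, 5, 9, 12, 18, 6, 11, 14, 16]; box-tests=9; leaf-entries=1; first=P3

== RESULT ==
[0, 5, 9, 12, 18, 6, 11, 14, 16]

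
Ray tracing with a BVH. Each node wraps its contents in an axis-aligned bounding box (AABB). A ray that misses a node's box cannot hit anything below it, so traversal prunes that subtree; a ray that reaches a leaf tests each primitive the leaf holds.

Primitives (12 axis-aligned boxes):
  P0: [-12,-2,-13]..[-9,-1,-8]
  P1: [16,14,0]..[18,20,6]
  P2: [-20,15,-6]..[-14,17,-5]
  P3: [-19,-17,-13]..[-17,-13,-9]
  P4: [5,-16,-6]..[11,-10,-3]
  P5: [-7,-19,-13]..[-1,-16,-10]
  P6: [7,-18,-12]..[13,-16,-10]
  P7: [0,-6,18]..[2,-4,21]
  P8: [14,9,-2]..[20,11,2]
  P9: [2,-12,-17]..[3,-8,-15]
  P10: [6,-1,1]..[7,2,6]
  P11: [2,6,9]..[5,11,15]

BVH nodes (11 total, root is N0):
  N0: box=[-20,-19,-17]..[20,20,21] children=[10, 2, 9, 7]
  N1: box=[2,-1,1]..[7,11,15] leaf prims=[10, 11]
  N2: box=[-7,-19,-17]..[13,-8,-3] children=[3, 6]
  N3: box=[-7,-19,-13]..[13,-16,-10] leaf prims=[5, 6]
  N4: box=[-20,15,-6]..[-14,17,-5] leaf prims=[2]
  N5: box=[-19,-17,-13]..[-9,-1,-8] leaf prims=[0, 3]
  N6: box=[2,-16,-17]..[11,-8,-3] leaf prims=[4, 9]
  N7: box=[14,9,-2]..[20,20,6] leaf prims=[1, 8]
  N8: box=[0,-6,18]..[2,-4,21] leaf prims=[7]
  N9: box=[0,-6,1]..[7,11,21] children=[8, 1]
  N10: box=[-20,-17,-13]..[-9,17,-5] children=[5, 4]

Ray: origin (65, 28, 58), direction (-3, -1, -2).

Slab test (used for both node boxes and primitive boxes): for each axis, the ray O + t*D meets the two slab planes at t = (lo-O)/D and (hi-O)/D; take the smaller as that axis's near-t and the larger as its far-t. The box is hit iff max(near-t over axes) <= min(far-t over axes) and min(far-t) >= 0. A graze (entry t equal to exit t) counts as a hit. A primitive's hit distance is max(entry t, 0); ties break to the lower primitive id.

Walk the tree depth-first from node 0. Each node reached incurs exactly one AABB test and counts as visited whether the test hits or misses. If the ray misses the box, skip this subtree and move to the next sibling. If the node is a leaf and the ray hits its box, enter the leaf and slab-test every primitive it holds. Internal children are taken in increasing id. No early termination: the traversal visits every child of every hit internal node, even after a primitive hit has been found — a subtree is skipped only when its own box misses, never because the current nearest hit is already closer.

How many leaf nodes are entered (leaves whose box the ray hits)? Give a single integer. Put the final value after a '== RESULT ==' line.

Walk:
N0 x:[15,85/3] y:[8,47] z:[37/2,75/2] -> hit [37/2,85/3], descend [2, 7, 9, 10]
  N2 x:[52/3,24] y:[36,47] z:[61/2,75/2] -> miss, prune
  N7 x:[15,17] y:[8,19] z:[26,30] -> miss, prune
  N9 x:[58/3,65/3] y:[17,34] z:[37/2,57/2] -> hit [58/3,65/3], descend [1, 8]
    N1 x:[58/3,21] y:[17,29] z:[43/2,57/2] -> miss, prune
    N8 x:[21,65/3] y:[32,34] z:[37/2,20] -> miss, prune
  N10 x:[74/3,85/3] y:[11,45] z:[63/2,71/2] -> miss, prune

Summary -> nodes [0, 2, 7, 9, 1, 8, 10]; box-tests=7; leaf-entries=0; first=miss

== RESULT ==
0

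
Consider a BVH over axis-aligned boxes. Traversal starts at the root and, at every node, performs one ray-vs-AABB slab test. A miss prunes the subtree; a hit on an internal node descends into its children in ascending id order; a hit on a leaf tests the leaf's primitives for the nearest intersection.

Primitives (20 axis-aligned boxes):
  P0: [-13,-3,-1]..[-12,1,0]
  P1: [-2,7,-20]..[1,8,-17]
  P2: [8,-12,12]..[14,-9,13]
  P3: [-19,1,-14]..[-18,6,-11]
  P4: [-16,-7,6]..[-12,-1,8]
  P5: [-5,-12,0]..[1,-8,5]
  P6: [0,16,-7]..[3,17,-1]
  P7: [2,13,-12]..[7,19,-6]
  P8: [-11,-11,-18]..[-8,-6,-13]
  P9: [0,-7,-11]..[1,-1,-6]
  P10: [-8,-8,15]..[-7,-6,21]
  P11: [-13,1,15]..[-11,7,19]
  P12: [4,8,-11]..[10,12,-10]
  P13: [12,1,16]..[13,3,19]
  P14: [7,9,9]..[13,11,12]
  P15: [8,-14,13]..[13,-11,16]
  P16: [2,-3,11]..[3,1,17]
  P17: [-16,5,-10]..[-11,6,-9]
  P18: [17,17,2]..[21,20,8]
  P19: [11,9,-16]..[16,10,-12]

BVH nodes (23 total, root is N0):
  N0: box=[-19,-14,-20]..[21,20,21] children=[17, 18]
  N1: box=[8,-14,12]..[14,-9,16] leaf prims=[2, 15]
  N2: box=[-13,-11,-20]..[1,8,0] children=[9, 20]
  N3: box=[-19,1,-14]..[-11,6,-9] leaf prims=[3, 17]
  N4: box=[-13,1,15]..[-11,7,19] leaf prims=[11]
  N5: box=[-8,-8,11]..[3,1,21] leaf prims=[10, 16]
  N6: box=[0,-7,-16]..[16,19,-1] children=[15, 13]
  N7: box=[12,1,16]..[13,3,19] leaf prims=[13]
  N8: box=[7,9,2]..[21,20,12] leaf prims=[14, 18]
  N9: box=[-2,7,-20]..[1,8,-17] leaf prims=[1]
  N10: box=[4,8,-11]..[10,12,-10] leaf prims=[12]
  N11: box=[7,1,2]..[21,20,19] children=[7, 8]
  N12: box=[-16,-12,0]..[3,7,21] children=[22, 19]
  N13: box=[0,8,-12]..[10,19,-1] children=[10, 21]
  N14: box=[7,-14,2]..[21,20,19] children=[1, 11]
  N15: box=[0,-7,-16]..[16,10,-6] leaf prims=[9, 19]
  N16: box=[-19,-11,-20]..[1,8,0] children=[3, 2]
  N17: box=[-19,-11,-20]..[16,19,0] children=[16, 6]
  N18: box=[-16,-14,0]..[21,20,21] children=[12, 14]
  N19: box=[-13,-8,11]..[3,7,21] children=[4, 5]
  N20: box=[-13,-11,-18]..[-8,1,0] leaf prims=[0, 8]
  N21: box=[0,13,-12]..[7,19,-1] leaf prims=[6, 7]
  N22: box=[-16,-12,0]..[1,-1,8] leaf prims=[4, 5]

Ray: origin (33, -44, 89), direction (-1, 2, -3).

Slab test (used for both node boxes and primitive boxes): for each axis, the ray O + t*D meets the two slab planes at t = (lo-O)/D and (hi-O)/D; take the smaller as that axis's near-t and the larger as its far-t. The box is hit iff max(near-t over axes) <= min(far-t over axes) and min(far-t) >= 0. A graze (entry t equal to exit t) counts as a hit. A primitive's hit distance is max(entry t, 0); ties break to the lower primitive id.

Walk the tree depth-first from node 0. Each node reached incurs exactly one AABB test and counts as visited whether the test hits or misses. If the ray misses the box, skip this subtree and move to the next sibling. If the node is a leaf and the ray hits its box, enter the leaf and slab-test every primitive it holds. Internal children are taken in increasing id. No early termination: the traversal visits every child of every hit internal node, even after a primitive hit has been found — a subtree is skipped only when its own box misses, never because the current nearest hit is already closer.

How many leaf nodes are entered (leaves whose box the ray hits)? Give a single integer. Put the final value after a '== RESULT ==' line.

Walk:
N0 x:[12,52] y:[15,32] z:[68/3,109/3] -> hit [68/3,32], descend [17, 18]
  N17 x:[17,52] y:[33/2,63/2] z:[89/3,109/3] -> hit [89/3,63/2], descend [6, 16]
    N6 x:[17,33] y:[37/2,63/2] z:[30,35] -> hit [30,63/2], descend [13, 15]
      N13 x:[23,33] y:[26,63/2] z:[30,101/3] -> hit [30,63/2], descend [10, 21]
        N10 x:[23,29] y:[26,28] z:[33,100/3] -> miss, prune
        N21 x:[26,33] y:[57/2,63/2] z:[30,101/3] -> hit [30,63/2] leaf, test {P6@t=30, P7(miss)}
      N15 x:[17,33] y:[37/2,27] z:[95/3,35] -> miss, prune
    N16 x:[32,52] y:[33/2,26] z:[89/3,109/3] -> miss, prune
  N18 x:[12,49] y:[15,32] z:[68/3,89/3] -> hit [68/3,89/3], descend [12, 14]
    N12 x:[30,49] y:[16,51/2] z:[68/3,89/3] -> miss, prune
    N14 x:[12,26] y:[15,32] z:[70/3,29] -> hit [70/3,26], descend [1, 11]
      N1 x:[19,25] y:[15,35/2] z:[73/3,77/3] -> miss, prune
      N11 x:[12,26] y:[45/2,32] z:[70/3,29] -> hit [70/3,26], descend [7, 8]
        N7 x:[20,21] y:[45/2,47/2] z:[70/3,73/3] -> miss, prune
        N8 x:[12,26] y:[53/2,32] z:[77/3,29] -> miss, prune

15 AABB tests over nodes [0, 17, 6, 13, 10, 21, 15, 16, 18, 12, 14, 1, 11, 7, 8]; 1 leaf entered; closest P6.

== RESULT ==
1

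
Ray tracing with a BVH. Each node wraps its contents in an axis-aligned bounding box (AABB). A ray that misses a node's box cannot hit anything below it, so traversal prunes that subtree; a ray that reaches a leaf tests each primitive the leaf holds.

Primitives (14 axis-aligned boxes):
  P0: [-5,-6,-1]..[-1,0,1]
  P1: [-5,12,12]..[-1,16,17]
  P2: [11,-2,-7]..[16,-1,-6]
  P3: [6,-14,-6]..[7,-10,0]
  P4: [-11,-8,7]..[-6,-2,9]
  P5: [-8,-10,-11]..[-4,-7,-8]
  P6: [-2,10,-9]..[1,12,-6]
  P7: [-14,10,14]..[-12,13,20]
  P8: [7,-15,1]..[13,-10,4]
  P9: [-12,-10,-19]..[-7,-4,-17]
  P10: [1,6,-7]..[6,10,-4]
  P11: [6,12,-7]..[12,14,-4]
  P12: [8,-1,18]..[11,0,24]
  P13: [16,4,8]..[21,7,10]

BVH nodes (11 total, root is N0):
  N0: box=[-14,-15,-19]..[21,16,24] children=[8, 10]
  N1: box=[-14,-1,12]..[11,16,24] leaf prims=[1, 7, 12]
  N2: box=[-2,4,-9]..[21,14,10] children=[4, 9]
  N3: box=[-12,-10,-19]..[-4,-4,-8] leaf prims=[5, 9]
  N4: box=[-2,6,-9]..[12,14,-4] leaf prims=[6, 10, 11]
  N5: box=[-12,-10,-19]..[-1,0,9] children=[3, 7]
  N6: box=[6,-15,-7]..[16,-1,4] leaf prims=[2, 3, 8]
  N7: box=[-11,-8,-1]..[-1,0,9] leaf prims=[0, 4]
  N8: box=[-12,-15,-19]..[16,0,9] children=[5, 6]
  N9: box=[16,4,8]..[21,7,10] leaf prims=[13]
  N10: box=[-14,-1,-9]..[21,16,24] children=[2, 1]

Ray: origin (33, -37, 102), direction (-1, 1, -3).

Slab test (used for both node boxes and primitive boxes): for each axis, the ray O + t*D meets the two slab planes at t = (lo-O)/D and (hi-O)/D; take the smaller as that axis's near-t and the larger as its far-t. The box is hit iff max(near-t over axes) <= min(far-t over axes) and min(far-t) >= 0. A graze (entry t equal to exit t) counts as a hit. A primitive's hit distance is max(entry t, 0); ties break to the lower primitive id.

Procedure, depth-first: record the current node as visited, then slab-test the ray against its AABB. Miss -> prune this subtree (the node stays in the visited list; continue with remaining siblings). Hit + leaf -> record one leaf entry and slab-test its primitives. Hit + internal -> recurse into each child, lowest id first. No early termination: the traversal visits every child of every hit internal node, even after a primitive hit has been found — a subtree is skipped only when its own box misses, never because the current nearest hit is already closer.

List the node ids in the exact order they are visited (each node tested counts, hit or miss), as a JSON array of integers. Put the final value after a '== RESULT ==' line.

Traverse from the root:
N0 x:[12,47] y:[22,53] z:[26,121/3] -> hit [26,121/3], descend [8, 10]
  N8 x:[17,45] y:[22,37] z:[31,121/3] -> hit [31,37], descend [5, 6]
    N5 x:[34,45] y:[27,37] z:[31,121/3] -> hit [34,37], descend [3, 7]
      N3 x:[37,45] y:[27,33] z:[110/3,121/3] -> miss, prune
      N7 x:[34,44] y:[29,37] z:[31,103/3] -> hit [34,103/3] leaf, test {P0@t=34, P4(miss)}
    N6 x:[17,27] y:[22,36] z:[98/3,109/3] -> miss, prune
  N10 x:[12,47] y:[36,53] z:[26,37] -> hit [36,37], descend [1, 2]
    N1 x:[22,47] y:[36,53] z:[26,30] -> miss, prune
    N2 x:[12,35] y:[41,51] z:[92/3,37] -> miss, prune

order=[0, 8, 5, 3, 7, 6, 10, 1, 2]  |boxes|=9  |leaves|=1  hit=P0

== RESULT ==
[0, 8, 5, 3, 7, 6, 10, 1, 2]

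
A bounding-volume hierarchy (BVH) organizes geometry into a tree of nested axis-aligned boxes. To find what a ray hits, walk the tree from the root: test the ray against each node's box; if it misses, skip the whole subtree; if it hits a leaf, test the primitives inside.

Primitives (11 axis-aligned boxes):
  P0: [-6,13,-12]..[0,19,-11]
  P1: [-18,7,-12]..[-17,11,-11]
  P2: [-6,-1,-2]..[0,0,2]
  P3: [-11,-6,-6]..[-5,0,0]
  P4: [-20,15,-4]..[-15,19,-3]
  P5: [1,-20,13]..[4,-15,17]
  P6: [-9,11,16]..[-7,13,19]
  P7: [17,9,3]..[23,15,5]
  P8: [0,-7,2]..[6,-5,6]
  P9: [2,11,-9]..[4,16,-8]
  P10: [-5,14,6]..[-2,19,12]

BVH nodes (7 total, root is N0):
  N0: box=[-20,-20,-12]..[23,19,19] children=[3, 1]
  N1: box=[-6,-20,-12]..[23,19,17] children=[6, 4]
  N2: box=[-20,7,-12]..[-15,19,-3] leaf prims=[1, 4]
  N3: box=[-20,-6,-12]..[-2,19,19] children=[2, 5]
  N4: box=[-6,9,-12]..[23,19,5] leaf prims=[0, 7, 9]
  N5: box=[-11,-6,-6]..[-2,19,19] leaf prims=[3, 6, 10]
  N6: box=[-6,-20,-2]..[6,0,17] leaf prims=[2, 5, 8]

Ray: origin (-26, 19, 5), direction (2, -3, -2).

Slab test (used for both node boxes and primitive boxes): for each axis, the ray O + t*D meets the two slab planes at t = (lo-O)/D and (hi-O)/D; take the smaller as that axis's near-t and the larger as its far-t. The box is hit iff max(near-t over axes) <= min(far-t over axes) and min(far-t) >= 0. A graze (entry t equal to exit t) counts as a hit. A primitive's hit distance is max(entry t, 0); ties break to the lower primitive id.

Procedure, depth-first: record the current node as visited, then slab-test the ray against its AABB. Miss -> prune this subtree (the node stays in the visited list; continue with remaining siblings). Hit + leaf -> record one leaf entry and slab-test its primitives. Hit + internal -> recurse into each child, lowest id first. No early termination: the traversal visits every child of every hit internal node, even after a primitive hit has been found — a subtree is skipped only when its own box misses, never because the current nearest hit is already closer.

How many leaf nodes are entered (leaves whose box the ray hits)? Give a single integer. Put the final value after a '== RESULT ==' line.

Trace the traversal:
N0 x:[3,49/2] y:[0,13] z:[-7,17/2] -> hit [3,17/2], descend [1, 3]
  N1 x:[10,49/2] y:[0,13] z:[-6,17/2] -> miss, prune
  N3 x:[3,12] y:[0,25/3] z:[-7,17/2] -> hit [3,25/3], descend [2, 5]
    N2 x:[3,11/2] y:[0,4] z:[4,17/2] -> hit [4,4] leaf, test {P1(miss), P4(miss)}
    N5 x:[15/2,12] y:[0,25/3] z:[-7,11/2] -> miss, prune

Summary -> nodes [0, 1, 3, 2, 5]; box-tests=5; leaf-entries=1; first=miss

== RESULT ==
1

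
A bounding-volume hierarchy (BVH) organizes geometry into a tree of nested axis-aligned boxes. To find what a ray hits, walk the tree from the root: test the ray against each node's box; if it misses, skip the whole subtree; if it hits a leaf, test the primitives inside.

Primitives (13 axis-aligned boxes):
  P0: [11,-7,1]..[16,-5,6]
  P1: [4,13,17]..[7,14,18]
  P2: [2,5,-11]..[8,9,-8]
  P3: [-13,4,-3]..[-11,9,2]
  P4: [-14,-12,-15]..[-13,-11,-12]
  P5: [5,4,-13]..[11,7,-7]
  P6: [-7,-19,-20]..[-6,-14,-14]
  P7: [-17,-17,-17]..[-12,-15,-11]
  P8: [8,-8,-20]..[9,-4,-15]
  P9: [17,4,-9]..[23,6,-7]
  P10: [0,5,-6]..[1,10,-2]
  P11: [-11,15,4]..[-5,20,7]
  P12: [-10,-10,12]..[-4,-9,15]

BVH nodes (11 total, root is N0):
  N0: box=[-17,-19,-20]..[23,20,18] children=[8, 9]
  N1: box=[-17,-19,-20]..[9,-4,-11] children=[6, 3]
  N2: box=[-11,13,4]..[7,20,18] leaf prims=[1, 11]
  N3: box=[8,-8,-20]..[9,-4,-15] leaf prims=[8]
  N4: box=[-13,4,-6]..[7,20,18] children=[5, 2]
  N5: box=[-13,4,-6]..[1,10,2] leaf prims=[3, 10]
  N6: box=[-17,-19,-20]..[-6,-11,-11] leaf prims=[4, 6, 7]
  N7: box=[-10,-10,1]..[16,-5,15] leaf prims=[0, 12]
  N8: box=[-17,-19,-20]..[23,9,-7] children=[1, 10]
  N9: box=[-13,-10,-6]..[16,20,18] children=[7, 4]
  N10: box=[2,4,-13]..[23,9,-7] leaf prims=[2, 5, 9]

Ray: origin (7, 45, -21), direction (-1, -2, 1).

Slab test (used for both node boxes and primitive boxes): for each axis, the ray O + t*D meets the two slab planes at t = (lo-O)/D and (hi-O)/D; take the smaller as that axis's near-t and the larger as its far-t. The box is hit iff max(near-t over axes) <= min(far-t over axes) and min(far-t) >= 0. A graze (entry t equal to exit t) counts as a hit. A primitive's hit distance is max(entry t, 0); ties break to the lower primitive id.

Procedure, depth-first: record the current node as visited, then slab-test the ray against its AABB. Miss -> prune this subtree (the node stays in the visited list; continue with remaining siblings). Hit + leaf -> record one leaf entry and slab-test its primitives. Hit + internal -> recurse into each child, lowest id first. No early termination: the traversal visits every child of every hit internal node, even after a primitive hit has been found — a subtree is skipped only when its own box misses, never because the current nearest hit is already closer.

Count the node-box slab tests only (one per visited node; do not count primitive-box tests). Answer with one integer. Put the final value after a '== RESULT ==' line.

Traverse from the root:
N0 x:[-16,24] y:[25/2,32] z:[1,39] -> hit [25/2,24], descend [8, 9]
  N8 x:[-16,24] y:[18,32] z:[1,14] -> miss, prune
  N9 x:[-9,20] y:[25/2,55/2] z:[15,39] -> hit [15,20], descend [4, 7]
    N4 x:[0,20] y:[25/2,41/2] z:[15,39] -> hit [15,20], descend [2, 5]
      N2 x:[0,18] y:[25/2,16] z:[25,39] -> miss, prune
      N5 x:[6,20] y:[35/2,41/2] z:[15,23] -> hit [35/2,20] leaf, test {P3@t=18, P10(miss)}
    N7 x:[-9,17] y:[25,55/2] z:[22,36] -> miss, prune

Summary -> nodes [0, 8, 9, 4, 2, 5, 7]; box-tests=7; leaf-entries=1; first=P3

== RESULT ==
7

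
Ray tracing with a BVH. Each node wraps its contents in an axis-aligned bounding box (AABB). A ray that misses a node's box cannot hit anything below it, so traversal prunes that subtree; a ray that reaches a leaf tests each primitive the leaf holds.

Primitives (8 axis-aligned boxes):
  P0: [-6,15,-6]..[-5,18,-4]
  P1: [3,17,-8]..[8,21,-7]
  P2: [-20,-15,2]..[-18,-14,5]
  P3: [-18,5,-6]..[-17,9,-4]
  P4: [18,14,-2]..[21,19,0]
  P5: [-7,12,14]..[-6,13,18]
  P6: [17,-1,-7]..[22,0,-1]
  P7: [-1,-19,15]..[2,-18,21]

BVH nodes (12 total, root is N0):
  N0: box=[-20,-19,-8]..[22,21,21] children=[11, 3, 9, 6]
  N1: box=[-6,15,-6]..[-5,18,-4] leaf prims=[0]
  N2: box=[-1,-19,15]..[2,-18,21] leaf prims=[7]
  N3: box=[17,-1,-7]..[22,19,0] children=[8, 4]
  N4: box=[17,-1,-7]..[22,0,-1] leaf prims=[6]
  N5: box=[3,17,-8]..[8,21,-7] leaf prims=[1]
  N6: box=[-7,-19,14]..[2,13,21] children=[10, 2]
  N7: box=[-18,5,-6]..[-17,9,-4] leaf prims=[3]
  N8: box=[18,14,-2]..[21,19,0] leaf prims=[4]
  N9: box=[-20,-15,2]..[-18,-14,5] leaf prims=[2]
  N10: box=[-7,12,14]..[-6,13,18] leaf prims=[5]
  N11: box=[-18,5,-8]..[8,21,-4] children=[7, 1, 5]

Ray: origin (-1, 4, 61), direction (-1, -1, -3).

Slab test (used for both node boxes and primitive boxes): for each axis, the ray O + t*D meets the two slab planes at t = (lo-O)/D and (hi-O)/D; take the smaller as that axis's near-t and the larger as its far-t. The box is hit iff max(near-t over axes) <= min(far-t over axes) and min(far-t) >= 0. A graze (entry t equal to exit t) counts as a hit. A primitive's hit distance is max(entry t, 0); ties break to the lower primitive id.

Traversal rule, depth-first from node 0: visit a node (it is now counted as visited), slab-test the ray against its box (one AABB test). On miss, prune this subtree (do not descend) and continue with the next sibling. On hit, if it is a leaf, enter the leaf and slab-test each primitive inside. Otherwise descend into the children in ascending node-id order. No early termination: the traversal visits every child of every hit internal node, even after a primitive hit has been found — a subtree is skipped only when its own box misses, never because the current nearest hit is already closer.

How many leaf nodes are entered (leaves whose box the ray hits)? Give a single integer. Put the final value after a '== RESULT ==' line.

Traverse from the root:
N0 x:[-23,19] y:[-17,23] z:[40/3,23] -> hit [40/3,19], descend [3, 6, 9, 11]
  N3 x:[-23,-18] y:[-15,5] z:[61/3,68/3] -> miss, prune
  N6 x:[-3,6] y:[-9,23] z:[40/3,47/3] -> miss, prune
  N9 x:[17,19] y:[18,19] z:[56/3,59/3] -> hit [56/3,19] leaf, test {P2@t=56/3}
  N11 x:[-9,17] y:[-17,-1] z:[65/3,23] -> miss, prune

5 AABB tests over nodes [0, 3, 6, 9, 11]; 1 leaf entered; closest P2.

== RESULT ==
1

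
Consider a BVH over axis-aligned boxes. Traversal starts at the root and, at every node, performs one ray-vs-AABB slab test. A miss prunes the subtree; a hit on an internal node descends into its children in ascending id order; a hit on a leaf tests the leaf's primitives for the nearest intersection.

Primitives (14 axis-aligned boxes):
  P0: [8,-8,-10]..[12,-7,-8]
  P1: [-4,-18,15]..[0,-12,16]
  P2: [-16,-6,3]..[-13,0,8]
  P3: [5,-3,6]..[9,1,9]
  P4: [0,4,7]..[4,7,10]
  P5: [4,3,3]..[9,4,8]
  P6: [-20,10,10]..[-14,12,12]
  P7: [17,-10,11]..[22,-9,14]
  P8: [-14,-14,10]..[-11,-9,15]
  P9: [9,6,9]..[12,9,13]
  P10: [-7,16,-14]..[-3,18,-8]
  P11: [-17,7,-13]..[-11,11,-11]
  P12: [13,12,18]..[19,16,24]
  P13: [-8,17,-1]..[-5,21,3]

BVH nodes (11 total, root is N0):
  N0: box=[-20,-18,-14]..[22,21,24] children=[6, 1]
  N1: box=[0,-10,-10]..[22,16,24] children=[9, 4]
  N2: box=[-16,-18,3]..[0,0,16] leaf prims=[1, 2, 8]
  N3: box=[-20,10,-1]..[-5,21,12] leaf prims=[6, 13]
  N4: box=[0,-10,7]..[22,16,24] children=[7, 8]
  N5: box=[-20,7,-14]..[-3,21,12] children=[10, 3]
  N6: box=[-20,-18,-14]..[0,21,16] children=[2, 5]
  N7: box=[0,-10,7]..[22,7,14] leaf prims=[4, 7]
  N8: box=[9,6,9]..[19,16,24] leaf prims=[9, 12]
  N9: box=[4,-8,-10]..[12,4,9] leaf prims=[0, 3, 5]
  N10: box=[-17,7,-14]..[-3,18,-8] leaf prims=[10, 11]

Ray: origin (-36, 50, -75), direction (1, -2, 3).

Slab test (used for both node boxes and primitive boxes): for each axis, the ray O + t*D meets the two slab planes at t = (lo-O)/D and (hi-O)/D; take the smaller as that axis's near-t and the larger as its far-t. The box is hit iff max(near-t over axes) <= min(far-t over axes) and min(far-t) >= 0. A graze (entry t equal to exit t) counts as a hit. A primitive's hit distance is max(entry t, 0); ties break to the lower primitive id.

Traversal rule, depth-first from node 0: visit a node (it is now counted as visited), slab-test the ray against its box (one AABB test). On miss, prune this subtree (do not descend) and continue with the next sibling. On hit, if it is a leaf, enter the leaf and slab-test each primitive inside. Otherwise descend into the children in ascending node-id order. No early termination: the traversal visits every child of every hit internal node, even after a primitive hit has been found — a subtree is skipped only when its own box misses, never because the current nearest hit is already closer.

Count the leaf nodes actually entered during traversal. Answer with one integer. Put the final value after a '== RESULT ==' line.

Walk:
N0 x:[16,58] y:[29/2,34] z:[61/3,33] -> hit [61/3,33], descend [1, 6]
  N1 x:[36,58] y:[17,30] z:[65/3,33] -> miss, prune
  N6 x:[16,36] y:[29/2,34] z:[61/3,91/3] -> hit [61/3,91/3], descend [2, 5]
    N2 x:[20,36] y:[25,34] z:[26,91/3] -> hit [26,91/3] leaf, test {P1(miss), P2(miss), P8(miss)}
    N5 x:[16,33] y:[29/2,43/2] z:[61/3,29] -> hit [61/3,43/2], descend [3, 10]
      N3 x:[16,31] y:[29/2,20] z:[74/3,29] -> miss, prune
      N10 x:[19,33] y:[16,43/2] z:[61/3,67/3] -> hit [61/3,43/2] leaf, test {P10(miss), P11@t=62/3}

order=[0, 1, 6, 2, 5, 3, 10]  |boxes|=7  |leaves|=2  hit=P11

== RESULT ==
2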